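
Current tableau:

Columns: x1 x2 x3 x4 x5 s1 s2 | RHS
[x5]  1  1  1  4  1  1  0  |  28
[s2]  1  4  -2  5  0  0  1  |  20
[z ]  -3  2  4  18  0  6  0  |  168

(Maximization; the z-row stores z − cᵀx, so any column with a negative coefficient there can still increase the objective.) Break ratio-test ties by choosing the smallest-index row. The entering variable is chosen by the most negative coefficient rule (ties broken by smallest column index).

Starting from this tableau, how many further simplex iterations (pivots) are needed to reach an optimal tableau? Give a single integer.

2

pivot: x1 in, s2 out → z = 228
pivot: x3 in, x5 out → z = 700/3
No improving column remains; optimal.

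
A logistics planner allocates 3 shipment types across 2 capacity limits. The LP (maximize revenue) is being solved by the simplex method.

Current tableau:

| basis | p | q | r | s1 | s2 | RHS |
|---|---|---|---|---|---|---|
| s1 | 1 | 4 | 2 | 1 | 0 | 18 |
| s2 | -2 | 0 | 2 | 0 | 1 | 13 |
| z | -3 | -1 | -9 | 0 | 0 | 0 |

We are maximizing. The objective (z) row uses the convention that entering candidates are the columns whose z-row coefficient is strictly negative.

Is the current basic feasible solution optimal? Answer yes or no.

no

Column p has objective-row coefficient -3, which is negative; an improving pivot exists, so not yet optimal.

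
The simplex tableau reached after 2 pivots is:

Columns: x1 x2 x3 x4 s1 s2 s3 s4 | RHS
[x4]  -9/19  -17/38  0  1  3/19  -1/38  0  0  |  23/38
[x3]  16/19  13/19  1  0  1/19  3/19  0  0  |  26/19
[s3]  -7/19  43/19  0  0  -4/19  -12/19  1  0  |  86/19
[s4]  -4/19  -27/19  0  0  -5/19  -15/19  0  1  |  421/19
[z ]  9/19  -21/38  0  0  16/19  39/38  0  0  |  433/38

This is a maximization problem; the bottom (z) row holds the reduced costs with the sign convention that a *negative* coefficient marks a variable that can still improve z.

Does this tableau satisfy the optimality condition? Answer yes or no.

no

Column x2 has objective-row coefficient -21/38, which is negative; an improving pivot exists, so not yet optimal.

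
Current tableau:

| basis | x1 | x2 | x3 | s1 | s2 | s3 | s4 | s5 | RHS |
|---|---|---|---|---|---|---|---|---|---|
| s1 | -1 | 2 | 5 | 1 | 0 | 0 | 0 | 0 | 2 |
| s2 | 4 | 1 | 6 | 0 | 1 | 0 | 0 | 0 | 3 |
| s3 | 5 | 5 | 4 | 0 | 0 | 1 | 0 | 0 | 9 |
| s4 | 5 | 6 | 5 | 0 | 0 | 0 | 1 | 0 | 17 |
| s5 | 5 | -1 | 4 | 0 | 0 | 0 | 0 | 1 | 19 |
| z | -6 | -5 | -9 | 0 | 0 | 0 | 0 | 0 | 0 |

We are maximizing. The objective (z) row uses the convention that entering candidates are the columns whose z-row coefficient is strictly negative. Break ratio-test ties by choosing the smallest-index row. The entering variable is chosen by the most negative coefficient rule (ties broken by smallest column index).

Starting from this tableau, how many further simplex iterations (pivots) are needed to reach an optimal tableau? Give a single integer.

pivot: x3 in, s1 out → z = 18/5
pivot: x1 in, s2 out → z = 9/2
pivot: x2 in, x3 out → z = 79/9
No improving column remains; optimal.

3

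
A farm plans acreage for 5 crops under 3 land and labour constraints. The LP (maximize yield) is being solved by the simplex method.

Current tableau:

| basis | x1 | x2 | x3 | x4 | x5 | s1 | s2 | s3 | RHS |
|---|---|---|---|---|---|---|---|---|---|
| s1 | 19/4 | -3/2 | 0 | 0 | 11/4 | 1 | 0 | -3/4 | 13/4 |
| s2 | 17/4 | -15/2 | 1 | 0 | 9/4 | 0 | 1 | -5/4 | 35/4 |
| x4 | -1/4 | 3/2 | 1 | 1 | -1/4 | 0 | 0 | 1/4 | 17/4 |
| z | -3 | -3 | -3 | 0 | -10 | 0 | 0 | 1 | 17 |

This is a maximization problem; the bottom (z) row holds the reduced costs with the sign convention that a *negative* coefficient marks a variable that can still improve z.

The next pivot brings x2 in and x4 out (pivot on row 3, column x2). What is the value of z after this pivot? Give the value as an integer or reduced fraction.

51/2

Minimum ratio for x2: (17/4)/(3/2) = 17/6.
z changes by −(z-row coeff of x2)·ratio = −(-3)·(17/6) = 17/2.
New z = 17 + (17/2) = 51/2.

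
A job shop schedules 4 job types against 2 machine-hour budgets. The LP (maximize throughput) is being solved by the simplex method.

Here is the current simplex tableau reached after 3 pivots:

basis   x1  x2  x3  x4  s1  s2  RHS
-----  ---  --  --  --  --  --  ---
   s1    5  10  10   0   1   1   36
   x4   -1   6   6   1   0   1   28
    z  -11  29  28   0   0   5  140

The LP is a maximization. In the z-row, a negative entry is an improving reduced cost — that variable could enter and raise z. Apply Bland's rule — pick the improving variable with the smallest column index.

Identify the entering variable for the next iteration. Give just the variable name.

x1

Objective-row coefficients: x1: -11, x2: 29, x3: 28, x4: 0, s1: 0, s2: 5.
Improving columns: x1. Bland's rule picks the smallest column index → x1.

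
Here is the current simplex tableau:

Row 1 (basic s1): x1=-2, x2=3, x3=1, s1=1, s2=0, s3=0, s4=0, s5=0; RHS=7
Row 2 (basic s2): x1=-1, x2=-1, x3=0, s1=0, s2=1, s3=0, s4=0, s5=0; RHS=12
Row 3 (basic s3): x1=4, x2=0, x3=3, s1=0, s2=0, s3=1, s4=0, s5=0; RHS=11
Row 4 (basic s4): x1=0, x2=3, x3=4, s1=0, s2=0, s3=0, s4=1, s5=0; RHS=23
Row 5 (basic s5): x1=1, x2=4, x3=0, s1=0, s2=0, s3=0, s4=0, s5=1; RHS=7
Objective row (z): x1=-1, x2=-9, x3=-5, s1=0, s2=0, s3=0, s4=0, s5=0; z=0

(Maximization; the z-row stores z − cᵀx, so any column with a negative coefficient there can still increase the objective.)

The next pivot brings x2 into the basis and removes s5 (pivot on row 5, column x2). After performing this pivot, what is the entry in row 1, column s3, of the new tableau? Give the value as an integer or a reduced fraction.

0

Pivot element is row 5, column x2: 4.
Normalize row 5: new (row 5, s3) = 0/4 = 0.
row 1 ← row 1 − 3·(new row 5): 0 − 3·0 = 0.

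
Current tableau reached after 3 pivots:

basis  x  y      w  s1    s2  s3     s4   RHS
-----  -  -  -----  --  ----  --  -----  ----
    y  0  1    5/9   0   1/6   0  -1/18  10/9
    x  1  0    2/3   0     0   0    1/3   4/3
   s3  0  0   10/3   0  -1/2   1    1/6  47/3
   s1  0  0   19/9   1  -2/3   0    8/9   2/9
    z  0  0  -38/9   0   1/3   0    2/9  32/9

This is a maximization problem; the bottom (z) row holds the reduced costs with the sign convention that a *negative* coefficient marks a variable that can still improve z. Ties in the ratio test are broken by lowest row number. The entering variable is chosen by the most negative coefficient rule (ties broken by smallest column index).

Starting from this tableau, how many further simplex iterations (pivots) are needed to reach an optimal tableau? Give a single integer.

pivot: w in, s1 out → z = 4
pivot: s2 in, y out → z = 92/13
No improving column remains; optimal.

2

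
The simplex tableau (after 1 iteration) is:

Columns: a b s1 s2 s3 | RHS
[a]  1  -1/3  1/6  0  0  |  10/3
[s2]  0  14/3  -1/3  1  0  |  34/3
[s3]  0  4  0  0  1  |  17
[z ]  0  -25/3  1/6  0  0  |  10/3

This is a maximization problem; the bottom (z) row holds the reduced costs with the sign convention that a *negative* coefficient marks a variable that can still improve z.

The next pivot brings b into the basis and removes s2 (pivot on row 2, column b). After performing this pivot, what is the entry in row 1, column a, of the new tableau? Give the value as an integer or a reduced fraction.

1

Pivot element is row 2, column b: 14/3.
Normalize row 2: new (row 2, a) = 0/(14/3) = 0.
row 1 ← row 1 − (-1/3)·(new row 2): 1 − (-1/3)·0 = 1.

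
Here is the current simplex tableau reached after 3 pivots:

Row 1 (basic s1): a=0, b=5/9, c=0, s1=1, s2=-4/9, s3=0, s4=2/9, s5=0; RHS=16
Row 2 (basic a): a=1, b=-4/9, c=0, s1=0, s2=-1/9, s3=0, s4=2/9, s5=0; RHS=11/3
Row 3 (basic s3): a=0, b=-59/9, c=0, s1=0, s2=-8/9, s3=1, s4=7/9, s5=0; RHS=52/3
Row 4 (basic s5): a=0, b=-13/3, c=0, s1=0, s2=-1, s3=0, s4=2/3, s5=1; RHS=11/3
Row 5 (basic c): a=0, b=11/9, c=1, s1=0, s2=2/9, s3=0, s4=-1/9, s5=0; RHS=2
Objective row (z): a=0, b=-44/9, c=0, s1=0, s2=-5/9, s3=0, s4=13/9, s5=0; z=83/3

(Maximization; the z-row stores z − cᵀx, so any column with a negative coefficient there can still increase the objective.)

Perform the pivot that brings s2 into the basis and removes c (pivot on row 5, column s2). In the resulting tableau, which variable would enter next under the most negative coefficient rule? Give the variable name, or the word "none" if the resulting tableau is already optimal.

Pivot element 2/9. New z-row = old z-row − (-5/9)·(row 5/(2/9)).
Updated z-row coefficients: a: 0, b: -11/6, c: 5/2, s1: 0, s2: 0, s3: 0, s4: 7/6, s5: 0.
The most negative is -11/6 in column b, so b would enter next.

b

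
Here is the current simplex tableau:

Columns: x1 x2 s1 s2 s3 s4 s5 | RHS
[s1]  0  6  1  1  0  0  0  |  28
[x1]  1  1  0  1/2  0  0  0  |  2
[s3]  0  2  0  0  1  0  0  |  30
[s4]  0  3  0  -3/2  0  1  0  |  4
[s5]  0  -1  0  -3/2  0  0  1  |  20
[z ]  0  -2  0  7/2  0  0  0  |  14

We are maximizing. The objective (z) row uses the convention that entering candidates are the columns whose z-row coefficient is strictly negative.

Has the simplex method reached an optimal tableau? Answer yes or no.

no

Column x2 has objective-row coefficient -2, which is negative; an improving pivot exists, so not yet optimal.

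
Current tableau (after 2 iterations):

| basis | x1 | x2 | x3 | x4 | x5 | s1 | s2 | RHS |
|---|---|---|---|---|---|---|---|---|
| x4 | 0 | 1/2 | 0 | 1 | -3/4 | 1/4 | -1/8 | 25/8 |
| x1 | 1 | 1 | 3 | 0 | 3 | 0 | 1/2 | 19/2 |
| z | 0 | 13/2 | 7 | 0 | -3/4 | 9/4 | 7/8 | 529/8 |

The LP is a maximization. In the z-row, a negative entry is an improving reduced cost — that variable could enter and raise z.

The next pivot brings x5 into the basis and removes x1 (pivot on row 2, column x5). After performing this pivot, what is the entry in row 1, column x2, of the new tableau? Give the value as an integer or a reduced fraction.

3/4

Pivot element is row 2, column x5: 3.
Normalize row 2: new (row 2, x2) = 1/3 = 1/3.
row 1 ← row 1 − (-3/4)·(new row 2): 1/2 − (-3/4)·(1/3) = 3/4.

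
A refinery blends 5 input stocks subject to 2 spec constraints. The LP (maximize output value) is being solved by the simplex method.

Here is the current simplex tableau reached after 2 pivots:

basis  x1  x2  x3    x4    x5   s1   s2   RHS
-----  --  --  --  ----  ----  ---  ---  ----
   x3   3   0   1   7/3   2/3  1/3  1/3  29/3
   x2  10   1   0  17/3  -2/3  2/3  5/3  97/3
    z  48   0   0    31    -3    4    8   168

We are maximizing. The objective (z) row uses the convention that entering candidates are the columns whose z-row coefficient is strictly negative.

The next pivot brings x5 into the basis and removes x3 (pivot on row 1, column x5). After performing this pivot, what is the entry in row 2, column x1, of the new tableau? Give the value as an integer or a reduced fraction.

13

Pivot element is row 1, column x5: 2/3.
Normalize row 1: new (row 1, x1) = 3/(2/3) = 9/2.
row 2 ← row 2 − (-2/3)·(new row 1): 10 − (-2/3)·(9/2) = 13.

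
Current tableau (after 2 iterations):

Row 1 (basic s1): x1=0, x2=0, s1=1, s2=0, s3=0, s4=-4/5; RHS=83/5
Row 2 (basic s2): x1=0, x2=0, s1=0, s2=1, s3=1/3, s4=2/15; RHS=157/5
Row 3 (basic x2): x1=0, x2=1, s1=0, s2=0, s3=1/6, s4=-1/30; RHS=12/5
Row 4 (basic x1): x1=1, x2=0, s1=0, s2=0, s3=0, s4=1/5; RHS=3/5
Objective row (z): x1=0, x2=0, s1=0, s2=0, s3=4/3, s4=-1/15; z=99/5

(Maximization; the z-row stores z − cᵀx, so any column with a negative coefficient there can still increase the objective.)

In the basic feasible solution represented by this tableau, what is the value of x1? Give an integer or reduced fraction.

3/5

x1 is basic (row 4); its value is the RHS of that row: 3/5.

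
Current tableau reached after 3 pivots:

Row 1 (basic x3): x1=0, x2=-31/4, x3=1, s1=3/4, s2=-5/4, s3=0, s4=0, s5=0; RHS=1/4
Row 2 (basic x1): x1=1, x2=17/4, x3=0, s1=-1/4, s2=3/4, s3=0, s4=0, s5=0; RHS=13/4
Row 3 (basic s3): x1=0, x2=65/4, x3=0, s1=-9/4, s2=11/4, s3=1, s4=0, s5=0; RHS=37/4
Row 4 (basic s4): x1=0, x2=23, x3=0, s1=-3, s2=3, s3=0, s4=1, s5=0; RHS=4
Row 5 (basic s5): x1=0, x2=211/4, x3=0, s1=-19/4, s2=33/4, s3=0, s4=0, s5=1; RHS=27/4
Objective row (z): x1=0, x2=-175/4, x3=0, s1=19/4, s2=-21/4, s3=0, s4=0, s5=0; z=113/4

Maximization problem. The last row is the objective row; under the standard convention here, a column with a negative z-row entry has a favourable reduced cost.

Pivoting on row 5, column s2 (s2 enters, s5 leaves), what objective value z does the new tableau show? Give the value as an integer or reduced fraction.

358/11

Minimum ratio for s2: (27/4)/(33/4) = 9/11.
z changes by −(z-row coeff of s2)·ratio = −(-21/4)·(9/11) = 189/44.
New z = 113/4 + (189/44) = 358/11.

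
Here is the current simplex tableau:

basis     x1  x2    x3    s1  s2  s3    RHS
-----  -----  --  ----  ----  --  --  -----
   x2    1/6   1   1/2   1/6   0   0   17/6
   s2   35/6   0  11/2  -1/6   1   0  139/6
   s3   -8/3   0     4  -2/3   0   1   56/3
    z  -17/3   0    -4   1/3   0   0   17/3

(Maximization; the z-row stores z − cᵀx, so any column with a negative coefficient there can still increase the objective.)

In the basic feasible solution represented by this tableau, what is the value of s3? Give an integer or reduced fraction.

s3 is basic (row 3); its value is the RHS of that row: 56/3.

56/3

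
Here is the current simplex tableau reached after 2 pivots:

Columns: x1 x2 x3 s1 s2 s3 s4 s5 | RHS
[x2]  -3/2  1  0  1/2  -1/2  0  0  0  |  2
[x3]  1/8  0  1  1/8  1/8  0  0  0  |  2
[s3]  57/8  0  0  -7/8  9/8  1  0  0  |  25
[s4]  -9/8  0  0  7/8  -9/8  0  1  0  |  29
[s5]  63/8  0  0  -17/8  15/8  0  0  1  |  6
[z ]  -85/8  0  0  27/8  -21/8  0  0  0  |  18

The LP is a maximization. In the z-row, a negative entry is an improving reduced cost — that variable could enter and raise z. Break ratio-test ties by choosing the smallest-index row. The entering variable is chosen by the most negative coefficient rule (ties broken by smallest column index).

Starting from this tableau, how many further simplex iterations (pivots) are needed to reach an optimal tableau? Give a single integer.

pivot: x1 in, s5 out → z = 548/21
pivot: s2 in, x1 out → z = 132/5
No improving column remains; optimal.

2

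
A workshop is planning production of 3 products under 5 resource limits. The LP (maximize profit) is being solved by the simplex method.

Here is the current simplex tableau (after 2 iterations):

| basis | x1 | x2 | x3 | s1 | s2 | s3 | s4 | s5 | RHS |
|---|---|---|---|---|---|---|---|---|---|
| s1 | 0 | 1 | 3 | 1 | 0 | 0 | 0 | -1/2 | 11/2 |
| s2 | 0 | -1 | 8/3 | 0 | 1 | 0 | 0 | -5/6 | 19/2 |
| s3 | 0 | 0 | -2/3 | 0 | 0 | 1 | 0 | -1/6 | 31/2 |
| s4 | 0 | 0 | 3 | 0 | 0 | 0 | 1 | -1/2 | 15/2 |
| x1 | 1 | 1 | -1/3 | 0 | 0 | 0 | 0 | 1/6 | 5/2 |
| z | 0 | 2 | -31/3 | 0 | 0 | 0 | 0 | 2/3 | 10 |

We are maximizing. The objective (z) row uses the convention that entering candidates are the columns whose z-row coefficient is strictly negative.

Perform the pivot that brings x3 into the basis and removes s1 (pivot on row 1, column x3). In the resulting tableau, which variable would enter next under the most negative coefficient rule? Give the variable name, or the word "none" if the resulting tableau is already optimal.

Pivot element 3. New z-row = old z-row − (-31/3)·(row 1/3).
Updated z-row coefficients: x1: 0, x2: 49/9, x3: 0, s1: 31/9, s2: 0, s3: 0, s4: 0, s5: -19/18.
The most negative is -19/18 in column s5, so s5 would enter next.

s5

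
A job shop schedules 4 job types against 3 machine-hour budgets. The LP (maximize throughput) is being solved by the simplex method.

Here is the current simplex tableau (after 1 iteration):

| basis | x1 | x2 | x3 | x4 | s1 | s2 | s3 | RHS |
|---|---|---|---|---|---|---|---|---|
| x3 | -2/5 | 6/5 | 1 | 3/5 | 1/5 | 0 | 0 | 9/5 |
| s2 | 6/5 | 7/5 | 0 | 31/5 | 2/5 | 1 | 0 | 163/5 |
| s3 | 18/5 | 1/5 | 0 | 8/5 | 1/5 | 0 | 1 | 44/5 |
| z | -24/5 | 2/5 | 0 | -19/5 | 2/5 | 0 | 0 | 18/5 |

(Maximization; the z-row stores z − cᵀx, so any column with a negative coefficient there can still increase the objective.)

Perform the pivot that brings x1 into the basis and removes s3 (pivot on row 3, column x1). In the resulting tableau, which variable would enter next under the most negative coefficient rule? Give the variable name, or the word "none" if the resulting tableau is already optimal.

Pivot element 18/5. New z-row = old z-row − (-24/5)·(row 3/(18/5)).
Updated z-row coefficients: x1: 0, x2: 2/3, x3: 0, x4: -5/3, s1: 2/3, s2: 0, s3: 4/3.
The most negative is -5/3 in column x4, so x4 would enter next.

x4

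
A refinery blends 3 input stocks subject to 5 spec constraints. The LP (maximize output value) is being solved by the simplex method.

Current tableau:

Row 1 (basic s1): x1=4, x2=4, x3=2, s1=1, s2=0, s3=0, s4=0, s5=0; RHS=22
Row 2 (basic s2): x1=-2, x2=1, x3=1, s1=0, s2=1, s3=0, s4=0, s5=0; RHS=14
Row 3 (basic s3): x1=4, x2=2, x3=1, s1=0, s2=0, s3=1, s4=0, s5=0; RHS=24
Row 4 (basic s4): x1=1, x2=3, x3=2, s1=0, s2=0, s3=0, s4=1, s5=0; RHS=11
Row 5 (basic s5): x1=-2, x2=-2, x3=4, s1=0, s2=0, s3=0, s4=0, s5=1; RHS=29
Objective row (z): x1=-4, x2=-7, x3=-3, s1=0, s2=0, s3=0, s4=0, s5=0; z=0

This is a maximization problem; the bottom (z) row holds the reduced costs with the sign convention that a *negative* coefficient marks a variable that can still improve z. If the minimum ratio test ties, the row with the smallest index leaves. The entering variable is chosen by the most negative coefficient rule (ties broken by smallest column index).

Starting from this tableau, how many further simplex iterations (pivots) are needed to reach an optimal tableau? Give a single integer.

2

pivot: x2 in, s4 out → z = 77/3
pivot: x1 in, s1 out → z = 121/4
No improving column remains; optimal.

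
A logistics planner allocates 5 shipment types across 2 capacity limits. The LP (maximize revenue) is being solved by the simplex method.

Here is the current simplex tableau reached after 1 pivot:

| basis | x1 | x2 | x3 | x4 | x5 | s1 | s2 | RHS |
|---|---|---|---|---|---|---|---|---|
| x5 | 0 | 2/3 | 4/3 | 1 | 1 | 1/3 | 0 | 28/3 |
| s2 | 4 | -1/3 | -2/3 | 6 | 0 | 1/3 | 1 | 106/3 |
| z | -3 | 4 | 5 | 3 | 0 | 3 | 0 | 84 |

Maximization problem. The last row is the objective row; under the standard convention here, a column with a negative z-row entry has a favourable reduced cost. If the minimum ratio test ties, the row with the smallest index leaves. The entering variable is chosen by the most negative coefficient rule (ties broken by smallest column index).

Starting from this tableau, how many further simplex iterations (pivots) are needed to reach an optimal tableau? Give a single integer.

pivot: x1 in, s2 out → z = 221/2
No improving column remains; optimal.

1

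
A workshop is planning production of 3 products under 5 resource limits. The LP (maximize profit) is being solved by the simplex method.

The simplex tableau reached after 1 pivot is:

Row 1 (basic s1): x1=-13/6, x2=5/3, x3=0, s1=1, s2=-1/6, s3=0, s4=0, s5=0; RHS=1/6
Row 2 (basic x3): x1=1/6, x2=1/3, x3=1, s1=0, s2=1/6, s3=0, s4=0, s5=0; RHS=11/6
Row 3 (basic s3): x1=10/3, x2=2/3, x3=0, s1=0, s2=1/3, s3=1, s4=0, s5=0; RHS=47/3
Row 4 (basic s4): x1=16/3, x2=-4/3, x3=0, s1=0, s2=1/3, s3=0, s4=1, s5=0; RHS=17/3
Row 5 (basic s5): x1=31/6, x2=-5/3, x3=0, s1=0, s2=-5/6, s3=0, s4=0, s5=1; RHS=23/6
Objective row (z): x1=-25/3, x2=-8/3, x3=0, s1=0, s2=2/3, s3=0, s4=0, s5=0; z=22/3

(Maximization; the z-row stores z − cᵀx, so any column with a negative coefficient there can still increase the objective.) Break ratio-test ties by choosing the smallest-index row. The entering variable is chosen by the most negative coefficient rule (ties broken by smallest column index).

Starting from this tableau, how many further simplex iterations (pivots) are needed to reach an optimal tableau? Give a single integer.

pivot: x1 in, s5 out → z = 419/31
pivot: x2 in, s1 out → z = 70/3
pivot: s2 in, s4 out → z = 181/7
No improving column remains; optimal.

3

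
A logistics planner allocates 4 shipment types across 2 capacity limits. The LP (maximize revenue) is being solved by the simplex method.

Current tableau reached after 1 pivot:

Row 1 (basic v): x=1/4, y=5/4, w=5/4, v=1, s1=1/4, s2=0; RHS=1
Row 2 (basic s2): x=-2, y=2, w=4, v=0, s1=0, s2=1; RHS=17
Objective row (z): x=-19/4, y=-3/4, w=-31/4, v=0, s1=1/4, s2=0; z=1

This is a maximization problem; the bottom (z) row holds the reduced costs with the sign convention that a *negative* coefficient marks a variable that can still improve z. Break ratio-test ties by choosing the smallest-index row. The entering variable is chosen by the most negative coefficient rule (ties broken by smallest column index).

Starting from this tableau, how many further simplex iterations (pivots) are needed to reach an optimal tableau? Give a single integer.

pivot: w in, v out → z = 36/5
pivot: x in, w out → z = 20
No improving column remains; optimal.

2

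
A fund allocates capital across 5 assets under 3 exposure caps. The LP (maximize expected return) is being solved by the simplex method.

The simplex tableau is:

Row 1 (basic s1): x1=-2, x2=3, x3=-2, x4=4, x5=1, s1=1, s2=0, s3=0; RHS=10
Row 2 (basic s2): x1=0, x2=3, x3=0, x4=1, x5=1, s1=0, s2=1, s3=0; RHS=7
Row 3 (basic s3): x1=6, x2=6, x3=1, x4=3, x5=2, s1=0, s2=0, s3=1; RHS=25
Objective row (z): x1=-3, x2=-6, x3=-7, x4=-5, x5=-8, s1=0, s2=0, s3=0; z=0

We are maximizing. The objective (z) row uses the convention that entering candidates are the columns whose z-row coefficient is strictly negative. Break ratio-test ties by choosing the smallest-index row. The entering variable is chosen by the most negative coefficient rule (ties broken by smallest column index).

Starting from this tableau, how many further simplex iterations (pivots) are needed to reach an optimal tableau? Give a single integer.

3

pivot: x5 in, s2 out → z = 56
pivot: x3 in, s3 out → z = 133
pivot: s2 in, x5 out → z = 175
No improving column remains; optimal.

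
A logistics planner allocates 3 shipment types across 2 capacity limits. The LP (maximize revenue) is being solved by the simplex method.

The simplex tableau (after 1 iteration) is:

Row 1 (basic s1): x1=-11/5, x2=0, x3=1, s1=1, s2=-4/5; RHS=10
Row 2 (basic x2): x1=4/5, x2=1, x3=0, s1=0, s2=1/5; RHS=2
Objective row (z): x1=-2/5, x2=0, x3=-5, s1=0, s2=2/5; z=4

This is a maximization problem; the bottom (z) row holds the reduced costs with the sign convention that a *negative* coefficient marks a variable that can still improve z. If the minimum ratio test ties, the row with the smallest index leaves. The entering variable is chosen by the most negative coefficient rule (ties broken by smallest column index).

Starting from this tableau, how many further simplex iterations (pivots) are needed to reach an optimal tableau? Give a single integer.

3

pivot: x3 in, s1 out → z = 54
pivot: x1 in, x2 out → z = 165/2
pivot: s2 in, x1 out → z = 90
No improving column remains; optimal.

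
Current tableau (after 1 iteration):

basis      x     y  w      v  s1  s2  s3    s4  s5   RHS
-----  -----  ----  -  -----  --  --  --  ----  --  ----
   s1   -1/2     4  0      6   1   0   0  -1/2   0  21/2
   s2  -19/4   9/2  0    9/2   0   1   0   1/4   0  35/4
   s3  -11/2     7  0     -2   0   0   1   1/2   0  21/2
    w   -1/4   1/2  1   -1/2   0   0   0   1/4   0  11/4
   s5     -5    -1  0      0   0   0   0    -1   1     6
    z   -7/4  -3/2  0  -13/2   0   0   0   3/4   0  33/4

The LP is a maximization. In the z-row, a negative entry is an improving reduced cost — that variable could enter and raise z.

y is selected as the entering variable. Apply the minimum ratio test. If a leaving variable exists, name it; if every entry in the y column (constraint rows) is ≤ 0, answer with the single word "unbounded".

Ratios: row 1 (s1): (21/2)/4 = 21/8; row 2 (s2): (35/4)/(9/2) = 35/18; row 3 (s3): (21/2)/7 = 3/2; row 4 (w): (11/4)/(1/2) = 11/2; row 5 (s5): entry -1 ≤ 0, skip.
Minimum ratio is in the s3 row, so s3 leaves.

s3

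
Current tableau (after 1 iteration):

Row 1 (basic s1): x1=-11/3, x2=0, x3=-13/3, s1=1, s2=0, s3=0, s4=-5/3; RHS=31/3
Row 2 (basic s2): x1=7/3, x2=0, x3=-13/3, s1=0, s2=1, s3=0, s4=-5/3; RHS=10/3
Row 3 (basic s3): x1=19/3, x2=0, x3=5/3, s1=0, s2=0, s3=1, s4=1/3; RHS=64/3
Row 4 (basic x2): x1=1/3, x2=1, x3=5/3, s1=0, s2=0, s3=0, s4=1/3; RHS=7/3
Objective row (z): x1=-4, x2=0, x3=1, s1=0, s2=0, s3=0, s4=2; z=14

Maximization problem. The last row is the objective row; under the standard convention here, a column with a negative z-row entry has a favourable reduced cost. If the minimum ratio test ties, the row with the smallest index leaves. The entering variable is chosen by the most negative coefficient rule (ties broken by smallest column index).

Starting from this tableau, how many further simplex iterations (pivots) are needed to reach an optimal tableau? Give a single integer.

2

pivot: x1 in, s2 out → z = 138/7
pivot: x3 in, x2 out → z = 399/16
No improving column remains; optimal.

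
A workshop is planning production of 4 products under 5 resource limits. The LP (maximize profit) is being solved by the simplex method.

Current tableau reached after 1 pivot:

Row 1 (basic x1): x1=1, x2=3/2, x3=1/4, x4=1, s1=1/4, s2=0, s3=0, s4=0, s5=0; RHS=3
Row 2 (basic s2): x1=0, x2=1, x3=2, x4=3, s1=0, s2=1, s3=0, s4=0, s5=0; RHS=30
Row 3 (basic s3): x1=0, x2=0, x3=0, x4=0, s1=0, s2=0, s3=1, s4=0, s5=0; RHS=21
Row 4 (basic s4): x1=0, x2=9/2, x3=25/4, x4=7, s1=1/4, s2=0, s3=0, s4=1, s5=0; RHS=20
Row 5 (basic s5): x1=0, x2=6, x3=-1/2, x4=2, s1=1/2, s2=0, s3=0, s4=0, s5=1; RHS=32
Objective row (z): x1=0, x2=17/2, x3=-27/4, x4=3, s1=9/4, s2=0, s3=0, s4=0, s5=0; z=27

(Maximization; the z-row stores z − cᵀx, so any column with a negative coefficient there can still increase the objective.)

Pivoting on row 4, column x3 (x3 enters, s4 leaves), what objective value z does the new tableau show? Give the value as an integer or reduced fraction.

Minimum ratio for x3: 20/(25/4) = 16/5.
z changes by −(z-row coeff of x3)·ratio = −(-27/4)·(16/5) = 108/5.
New z = 27 + (108/5) = 243/5.

243/5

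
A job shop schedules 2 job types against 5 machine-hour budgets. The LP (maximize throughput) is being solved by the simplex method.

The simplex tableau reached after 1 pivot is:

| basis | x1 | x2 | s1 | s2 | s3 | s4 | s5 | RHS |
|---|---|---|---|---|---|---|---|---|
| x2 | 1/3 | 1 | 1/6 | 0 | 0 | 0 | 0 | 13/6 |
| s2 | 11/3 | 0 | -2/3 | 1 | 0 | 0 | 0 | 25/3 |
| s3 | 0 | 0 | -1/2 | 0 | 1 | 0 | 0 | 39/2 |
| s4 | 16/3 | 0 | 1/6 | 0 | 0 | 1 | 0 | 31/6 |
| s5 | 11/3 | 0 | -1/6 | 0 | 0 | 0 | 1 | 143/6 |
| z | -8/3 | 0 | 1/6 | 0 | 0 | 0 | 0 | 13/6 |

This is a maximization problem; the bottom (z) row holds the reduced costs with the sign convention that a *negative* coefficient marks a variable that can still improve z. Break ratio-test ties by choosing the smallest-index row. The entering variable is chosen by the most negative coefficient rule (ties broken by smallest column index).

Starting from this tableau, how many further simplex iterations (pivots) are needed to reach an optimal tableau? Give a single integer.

1

pivot: x1 in, s4 out → z = 19/4
No improving column remains; optimal.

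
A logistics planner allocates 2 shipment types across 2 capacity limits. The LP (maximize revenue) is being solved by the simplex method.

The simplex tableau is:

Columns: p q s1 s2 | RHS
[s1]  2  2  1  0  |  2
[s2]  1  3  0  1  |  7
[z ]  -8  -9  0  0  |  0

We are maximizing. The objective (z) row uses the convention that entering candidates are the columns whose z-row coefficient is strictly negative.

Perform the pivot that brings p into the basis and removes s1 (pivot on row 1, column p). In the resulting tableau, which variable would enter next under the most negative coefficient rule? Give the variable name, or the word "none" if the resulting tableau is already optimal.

Pivot element 2. New z-row = old z-row − (-8)·(row 1/2).
Updated z-row coefficients: p: 0, q: -1, s1: 4, s2: 0.
The most negative is -1 in column q, so q would enter next.

q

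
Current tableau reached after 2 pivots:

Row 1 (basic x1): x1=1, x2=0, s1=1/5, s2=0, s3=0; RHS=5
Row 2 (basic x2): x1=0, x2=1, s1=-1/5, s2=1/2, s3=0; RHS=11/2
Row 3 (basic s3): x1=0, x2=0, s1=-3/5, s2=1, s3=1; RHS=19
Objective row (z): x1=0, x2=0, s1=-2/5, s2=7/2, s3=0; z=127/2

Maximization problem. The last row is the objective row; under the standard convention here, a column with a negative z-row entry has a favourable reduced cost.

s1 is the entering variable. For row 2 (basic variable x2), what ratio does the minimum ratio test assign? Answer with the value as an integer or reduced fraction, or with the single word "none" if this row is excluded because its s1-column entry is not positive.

none

The s1 entry in row 2 is -1/5 ≤ 0, so this row gives no ratio.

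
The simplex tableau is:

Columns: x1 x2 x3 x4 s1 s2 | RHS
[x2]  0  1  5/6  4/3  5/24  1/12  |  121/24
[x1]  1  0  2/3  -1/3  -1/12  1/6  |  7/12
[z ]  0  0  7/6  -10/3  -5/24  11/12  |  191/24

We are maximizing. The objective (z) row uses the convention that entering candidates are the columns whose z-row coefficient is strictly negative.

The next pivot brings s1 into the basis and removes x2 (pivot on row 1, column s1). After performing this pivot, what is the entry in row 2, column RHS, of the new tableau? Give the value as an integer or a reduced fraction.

13/5

Pivot element is row 1, column s1: 5/24.
Normalize row 1: new (row 1, RHS) = (121/24)/(5/24) = 121/5.
row 2 ← row 2 − (-1/12)·(new row 1): 7/12 − (-1/12)·(121/5) = 13/5.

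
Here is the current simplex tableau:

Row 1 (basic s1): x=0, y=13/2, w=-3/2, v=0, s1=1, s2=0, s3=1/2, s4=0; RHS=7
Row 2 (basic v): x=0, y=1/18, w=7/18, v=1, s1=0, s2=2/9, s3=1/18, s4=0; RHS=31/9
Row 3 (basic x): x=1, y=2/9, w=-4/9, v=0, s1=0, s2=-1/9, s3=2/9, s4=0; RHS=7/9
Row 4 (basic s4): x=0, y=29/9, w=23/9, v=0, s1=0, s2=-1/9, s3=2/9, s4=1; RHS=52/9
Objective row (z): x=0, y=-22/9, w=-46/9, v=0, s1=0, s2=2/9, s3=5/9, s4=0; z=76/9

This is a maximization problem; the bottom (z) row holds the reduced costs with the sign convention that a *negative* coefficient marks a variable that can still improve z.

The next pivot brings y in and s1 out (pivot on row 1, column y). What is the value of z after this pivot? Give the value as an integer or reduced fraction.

144/13

Minimum ratio for y: 7/(13/2) = 14/13.
z changes by −(z-row coeff of y)·ratio = −(-22/9)·(14/13) = 308/117.
New z = 76/9 + (308/117) = 144/13.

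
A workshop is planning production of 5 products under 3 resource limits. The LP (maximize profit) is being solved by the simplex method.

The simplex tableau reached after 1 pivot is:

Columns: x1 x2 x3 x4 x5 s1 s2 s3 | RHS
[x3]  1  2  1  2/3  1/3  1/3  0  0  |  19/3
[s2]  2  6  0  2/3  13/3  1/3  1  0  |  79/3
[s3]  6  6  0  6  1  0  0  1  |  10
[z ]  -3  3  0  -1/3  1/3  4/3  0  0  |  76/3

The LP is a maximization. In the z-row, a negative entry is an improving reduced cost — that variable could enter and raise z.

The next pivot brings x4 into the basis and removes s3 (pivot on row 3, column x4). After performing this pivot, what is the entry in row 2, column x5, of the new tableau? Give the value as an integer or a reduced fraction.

38/9

Pivot element is row 3, column x4: 6.
Normalize row 3: new (row 3, x5) = 1/6 = 1/6.
row 2 ← row 2 − (2/3)·(new row 3): 13/3 − (2/3)·(1/6) = 38/9.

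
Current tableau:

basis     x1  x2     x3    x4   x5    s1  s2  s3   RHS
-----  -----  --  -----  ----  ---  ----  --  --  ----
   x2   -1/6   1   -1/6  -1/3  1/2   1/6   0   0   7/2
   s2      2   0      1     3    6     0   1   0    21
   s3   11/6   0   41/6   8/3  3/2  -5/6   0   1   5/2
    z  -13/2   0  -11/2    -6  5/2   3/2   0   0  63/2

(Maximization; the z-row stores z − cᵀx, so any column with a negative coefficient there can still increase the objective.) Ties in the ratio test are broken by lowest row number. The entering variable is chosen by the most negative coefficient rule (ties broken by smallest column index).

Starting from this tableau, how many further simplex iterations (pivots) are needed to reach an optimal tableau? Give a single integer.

2

pivot: x1 in, s3 out → z = 444/11
pivot: s1 in, s2 out → z = 348/5
No improving column remains; optimal.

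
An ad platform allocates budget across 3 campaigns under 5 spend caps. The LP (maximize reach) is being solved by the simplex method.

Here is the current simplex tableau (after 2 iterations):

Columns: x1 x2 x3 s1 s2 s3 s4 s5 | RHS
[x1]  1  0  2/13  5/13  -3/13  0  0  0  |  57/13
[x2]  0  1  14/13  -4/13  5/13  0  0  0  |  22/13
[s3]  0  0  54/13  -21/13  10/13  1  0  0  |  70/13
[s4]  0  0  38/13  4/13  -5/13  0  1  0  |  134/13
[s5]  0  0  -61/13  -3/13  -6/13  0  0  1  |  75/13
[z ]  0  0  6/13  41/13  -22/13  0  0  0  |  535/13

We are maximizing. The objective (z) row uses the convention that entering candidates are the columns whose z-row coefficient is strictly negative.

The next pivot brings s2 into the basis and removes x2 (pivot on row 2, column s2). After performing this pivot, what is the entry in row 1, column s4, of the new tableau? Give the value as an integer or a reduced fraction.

0

Pivot element is row 2, column s2: 5/13.
Normalize row 2: new (row 2, s4) = 0/(5/13) = 0.
row 1 ← row 1 − (-3/13)·(new row 2): 0 − (-3/13)·0 = 0.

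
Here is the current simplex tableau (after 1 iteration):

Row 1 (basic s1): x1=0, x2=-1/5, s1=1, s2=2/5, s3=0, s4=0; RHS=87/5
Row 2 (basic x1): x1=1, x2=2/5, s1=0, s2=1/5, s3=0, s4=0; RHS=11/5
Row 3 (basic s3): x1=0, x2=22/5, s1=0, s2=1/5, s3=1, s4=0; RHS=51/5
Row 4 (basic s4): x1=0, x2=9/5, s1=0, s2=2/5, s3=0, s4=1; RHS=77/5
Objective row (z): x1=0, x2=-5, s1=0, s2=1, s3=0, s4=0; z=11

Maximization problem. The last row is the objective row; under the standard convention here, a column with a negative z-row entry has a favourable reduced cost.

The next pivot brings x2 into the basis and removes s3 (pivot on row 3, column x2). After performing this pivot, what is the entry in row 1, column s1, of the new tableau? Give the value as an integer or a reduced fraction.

Pivot element is row 3, column x2: 22/5.
Normalize row 3: new (row 3, s1) = 0/(22/5) = 0.
row 1 ← row 1 − (-1/5)·(new row 3): 1 − (-1/5)·0 = 1.

1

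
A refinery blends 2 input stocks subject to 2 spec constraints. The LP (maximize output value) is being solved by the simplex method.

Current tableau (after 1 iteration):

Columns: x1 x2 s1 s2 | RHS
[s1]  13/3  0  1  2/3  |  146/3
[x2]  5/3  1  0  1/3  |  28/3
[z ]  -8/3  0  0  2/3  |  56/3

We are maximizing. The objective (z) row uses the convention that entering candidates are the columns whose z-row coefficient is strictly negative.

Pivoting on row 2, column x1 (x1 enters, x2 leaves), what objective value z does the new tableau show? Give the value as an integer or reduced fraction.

168/5

Minimum ratio for x1: (28/3)/(5/3) = 28/5.
z changes by −(z-row coeff of x1)·ratio = −(-8/3)·(28/5) = 224/15.
New z = 56/3 + (224/15) = 168/5.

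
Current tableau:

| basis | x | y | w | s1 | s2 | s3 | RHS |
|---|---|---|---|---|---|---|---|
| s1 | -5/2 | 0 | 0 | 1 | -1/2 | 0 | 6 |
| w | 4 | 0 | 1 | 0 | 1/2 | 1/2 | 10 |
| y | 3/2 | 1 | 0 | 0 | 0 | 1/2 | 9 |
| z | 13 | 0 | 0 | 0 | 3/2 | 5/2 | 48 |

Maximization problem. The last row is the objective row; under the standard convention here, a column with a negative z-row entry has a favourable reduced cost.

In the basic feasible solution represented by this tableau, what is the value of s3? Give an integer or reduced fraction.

0

s3 is nonbasic (not in the basis column), so its value in the current BFS is 0.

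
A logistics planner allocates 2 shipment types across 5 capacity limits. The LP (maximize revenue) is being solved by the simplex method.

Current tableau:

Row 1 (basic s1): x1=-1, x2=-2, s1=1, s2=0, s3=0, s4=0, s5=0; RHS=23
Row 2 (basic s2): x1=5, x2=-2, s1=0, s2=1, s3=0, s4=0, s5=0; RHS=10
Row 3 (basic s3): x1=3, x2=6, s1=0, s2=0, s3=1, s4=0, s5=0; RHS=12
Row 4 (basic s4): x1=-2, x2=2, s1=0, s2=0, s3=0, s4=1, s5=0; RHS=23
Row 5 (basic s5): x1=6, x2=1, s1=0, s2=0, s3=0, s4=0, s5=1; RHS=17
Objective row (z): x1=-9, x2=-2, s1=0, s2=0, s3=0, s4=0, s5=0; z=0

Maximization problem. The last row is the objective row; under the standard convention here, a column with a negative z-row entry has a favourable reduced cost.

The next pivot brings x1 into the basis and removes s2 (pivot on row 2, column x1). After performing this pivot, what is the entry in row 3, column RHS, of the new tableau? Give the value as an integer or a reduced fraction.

6

Pivot element is row 2, column x1: 5.
Normalize row 2: new (row 2, RHS) = 10/5 = 2.
row 3 ← row 3 − 3·(new row 2): 12 − 3·2 = 6.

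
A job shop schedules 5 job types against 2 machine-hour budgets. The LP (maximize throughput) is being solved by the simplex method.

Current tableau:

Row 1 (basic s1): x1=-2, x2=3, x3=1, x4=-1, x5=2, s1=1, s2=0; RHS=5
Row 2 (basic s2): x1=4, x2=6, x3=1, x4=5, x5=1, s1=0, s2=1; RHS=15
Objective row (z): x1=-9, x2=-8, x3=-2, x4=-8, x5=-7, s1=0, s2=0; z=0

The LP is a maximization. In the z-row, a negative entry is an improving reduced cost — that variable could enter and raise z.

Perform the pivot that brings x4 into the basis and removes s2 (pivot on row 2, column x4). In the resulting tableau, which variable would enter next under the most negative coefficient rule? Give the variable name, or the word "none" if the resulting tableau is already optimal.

Pivot element 5. New z-row = old z-row − (-8)·(row 2/5).
Updated z-row coefficients: x1: -13/5, x2: 8/5, x3: -2/5, x4: 0, x5: -27/5, s1: 0, s2: 8/5.
The most negative is -27/5 in column x5, so x5 would enter next.

x5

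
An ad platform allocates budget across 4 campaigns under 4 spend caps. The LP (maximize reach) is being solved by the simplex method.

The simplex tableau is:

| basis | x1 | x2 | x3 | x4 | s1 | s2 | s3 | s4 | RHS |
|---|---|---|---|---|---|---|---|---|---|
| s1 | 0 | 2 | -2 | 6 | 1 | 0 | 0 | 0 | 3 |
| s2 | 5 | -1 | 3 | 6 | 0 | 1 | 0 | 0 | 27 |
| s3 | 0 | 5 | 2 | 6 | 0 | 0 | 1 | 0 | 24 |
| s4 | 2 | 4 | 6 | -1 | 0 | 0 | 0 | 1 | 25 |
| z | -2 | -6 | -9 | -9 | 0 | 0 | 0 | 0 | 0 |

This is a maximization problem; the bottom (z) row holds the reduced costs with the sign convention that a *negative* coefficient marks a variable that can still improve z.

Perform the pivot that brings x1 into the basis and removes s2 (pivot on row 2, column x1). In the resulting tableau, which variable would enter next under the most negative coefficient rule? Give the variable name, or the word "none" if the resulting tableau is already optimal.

Pivot element 5. New z-row = old z-row − (-2)·(row 2/5).
Updated z-row coefficients: x1: 0, x2: -32/5, x3: -39/5, x4: -33/5, s1: 0, s2: 2/5, s3: 0, s4: 0.
The most negative is -39/5 in column x3, so x3 would enter next.

x3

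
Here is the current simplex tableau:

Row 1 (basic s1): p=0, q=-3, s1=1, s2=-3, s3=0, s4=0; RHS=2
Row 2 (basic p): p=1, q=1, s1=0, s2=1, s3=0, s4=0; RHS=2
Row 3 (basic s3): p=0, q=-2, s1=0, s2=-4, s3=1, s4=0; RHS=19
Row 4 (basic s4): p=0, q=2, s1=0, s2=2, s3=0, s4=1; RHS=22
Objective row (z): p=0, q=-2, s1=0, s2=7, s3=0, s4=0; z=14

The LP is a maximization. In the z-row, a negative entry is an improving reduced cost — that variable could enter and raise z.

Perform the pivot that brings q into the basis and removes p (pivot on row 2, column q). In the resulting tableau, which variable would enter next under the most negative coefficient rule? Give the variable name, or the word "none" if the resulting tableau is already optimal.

Pivot element 1. New z-row = old z-row − (-2)·(row 2/1).
Updated z-row coefficients: p: 2, q: 0, s1: 0, s2: 9, s3: 0, s4: 0.
No coefficient is strictly negative; the tableau after this pivot is optimal.

none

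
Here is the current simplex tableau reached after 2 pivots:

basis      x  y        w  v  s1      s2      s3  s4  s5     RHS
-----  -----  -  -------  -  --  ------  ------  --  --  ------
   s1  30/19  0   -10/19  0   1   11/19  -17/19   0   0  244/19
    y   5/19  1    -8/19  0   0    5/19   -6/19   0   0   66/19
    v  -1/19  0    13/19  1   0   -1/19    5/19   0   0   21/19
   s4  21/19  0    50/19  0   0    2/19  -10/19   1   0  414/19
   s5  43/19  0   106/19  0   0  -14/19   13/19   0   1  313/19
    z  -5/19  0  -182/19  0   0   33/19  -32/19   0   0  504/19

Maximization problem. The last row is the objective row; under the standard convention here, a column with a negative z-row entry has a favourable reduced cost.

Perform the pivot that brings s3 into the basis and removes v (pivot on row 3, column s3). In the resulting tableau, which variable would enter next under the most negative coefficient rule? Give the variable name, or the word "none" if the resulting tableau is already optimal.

Pivot element 5/19. New z-row = old z-row − (-32/19)·(row 3/(5/19)).
Updated z-row coefficients: x: -3/5, y: 0, w: -26/5, v: 32/5, s1: 0, s2: 7/5, s3: 0, s4: 0, s5: 0.
The most negative is -26/5 in column w, so w would enter next.

w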